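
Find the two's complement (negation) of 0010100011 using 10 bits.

Original: 0010100011
Step 1 - Invert all bits: 1101011100
Step 2 - Add 1: 1101011101
Verification: 0010100011 + 1101011101 = 10000000000; discarding the end carry (carry out of the top bit) leaves the 10-bit value 0000000000, as required for x + (-x)



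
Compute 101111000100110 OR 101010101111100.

OR: 1 when either bit is 1
  101111000100110
| 101010101111100
-----------------
  101111101111110
Decimal: 24102 | 21884 = 24446



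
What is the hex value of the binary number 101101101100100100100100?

Group into 4-bit nibbles from right:
  1011 = B
  0110 = 6
  1100 = C
  1001 = 9
  0010 = 2
  0100 = 4
Result: B6C924



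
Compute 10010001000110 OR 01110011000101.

OR: 1 when either bit is 1
  10010001000110
| 01110011000101
----------------
  11110011000111
Decimal: 9286 | 7365 = 15559



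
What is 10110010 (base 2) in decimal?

Sum of powers of 2 for each 1-bit:
2^1 + 2^4 + 2^5 + 2^7
= 2 + 16 + 32 + 128
= 178



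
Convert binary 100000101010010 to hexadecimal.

Group into 4-bit nibbles from right:
  0100 = 4
  0001 = 1
  0101 = 5
  0010 = 2
Result: 4152



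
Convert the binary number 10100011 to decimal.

Sum of powers of 2 for each 1-bit:
2^0 + 2^1 + 2^5 + 2^7
= 1 + 2 + 32 + 128
= 163



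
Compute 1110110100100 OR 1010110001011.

OR: 1 when either bit is 1
  1110110100100
| 1010110001011
---------------
  1110110101111
Decimal: 7588 | 5515 = 7599



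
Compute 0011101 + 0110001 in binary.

Add column by column from the right: bit + bit + carry-in; write the sum mod 2, carry 1 when the sum is 2 or 3.
carry:  1100010
        0011101
+       0110001
---------------
       01001110
(the carry out of the leftmost column, 0, becomes the leading bit)
Decimal check:
  0011101 = 16 + 8 + 4 + 1 = 29
  0110001 = 32 + 16 + 1 = 49
  29 + 49 = 78, and 01001110 = 64 + 8 + 4 + 2 = 78 ✓



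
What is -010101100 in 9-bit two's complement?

Original: 010101100
Step 1 - Invert all bits: 101010011
Step 2 - Add 1: 101010100
Verification: 010101100 + 101010100 = 1000000000; discarding the end carry (carry out of the top bit) leaves the 9-bit value 000000000, as required for x + (-x)



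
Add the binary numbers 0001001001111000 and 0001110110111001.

Add column by column from the right: bit + bit + carry-in; write the sum mod 2, carry 1 when the sum is 2 or 3.
carry:  0011111111110000
        0001001001111000
+       0001110110111001
------------------------
       00011000000110001
(the carry out of the leftmost column, 0, becomes the leading bit)
Decimal check:
  0001001001111000 = 4096 + 512 + 64 + 32 + 16 + 8 = 4728
  0001110110111001 = 4096 + 2048 + 1024 + 256 + 128 + 32 + 16 + 8 + 1 = 7609
  4728 + 7609 = 12337, and 00011000000110001 = 8192 + 4096 + 32 + 16 + 1 = 12337 ✓



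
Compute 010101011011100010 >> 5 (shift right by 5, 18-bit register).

Original: 010101011011100010 (decimal 87778)
Shift right by 5 positions
Drop the 5 low bits; fill with zeros on the left
Result: 000000101010110111 (decimal 2743)
Equivalent: 87778 >> 5 = 87778 ÷ 2^5 = 2743



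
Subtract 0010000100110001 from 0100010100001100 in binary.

Method 1 - Direct subtraction (column by column from the right: bit − bit − borrow-in; if negative, add 2 and borrow 1 from the next column):
borrow: 0100011111100110
        0100010100001100
-       0010000100110001
------------------------
        0010001111011011

Method 2 - Add two's complement:
Two's complement of 0010000100110001: invert → 1101111011001110, add 1 → 1101111011001111
  0100010100001100
+ 1101111011001111
------------------
 10010001111011011  (end carry out of the top bit = 1)
Discarding the end carry: 0010001111011011
Decimal check:
  0100010100001100 = 16384 + 1024 + 256 + 8 + 4 = 17676
  0010000100110001 = 8192 + 256 + 32 + 16 + 1 = 8497
  17676 - 8497 = 9179, and 0010001111011011 = 8192 + 512 + 256 + 128 + 64 + 16 + 8 + 2 + 1 = 9179 ✓



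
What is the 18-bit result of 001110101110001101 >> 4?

Original: 001110101110001101 (decimal 60301)
Shift right by 4 positions
Drop the 4 low bits; fill with zeros on the left
Result: 000000111010111000 (decimal 3768)
Equivalent: 60301 >> 4 = 60301 ÷ 2^4 = 3768



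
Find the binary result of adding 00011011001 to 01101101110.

Add column by column from the right: bit + bit + carry-in; write the sum mod 2, carry 1 when the sum is 2 or 3.
carry:  11111110000
        00011011001
+       01101101110
-------------------
       010001000111
(the carry out of the leftmost column, 0, becomes the leading bit)
Decimal check:
  00011011001 = 128 + 64 + 16 + 8 + 1 = 217
  01101101110 = 512 + 256 + 64 + 32 + 8 + 4 + 2 = 878
  217 + 878 = 1095, and 010001000111 = 1024 + 64 + 4 + 2 + 1 = 1095 ✓



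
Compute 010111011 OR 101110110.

OR: 1 when either bit is 1
  010111011
| 101110110
-----------
  111111111
Decimal: 187 | 374 = 511



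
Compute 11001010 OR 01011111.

OR: 1 when either bit is 1
  11001010
| 01011111
----------
  11011111
Decimal: 202 | 95 = 223



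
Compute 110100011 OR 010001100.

OR: 1 when either bit is 1
  110100011
| 010001100
-----------
  110101111
Decimal: 419 | 140 = 431



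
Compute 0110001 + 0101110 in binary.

Add column by column from the right: bit + bit + carry-in; write the sum mod 2, carry 1 when the sum is 2 or 3.
carry:  1000000
        0110001
+       0101110
---------------
       01011111
(the carry out of the leftmost column, 0, becomes the leading bit)
Decimal check:
  0110001 = 32 + 16 + 1 = 49
  0101110 = 32 + 8 + 4 + 2 = 46
  49 + 46 = 95, and 01011111 = 64 + 16 + 8 + 4 + 2 + 1 = 95 ✓



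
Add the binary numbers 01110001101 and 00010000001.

Add column by column from the right: bit + bit + carry-in; write the sum mod 2, carry 1 when the sum is 2 or 3.
carry:  11100000010
        01110001101
+       00010000001
-------------------
       010000001110
(the carry out of the leftmost column, 0, becomes the leading bit)
Decimal check:
  01110001101 = 512 + 256 + 128 + 8 + 4 + 1 = 909
  00010000001 = 128 + 1 = 129
  909 + 129 = 1038, and 010000001110 = 1024 + 8 + 4 + 2 = 1038 ✓



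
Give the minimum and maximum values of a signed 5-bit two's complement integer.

For 5-bit two's complement:
Minimum: -2^4 = -16
Maximum: 2^4 - 1 = 15



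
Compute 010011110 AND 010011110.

AND: 1 only when both bits are 1
  010011110
& 010011110
-----------
  010011110
Decimal: 158 & 158 = 158



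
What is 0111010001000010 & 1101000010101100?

AND: 1 only when both bits are 1
  0111010001000010
& 1101000010101100
------------------
  0101000000000000
Decimal: 29762 & 53420 = 20480



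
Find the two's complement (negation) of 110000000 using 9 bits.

Original (sign bit 1, negative): 110000000
Step 1 - Invert all bits: 001111111
Step 2 - Add 1: 010000000
Verification: 110000000 + 010000000 = 1000000000; discarding the end carry (carry out of the top bit) leaves the 9-bit value 000000000, as required for x + (-x)



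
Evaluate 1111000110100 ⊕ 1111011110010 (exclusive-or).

XOR: 1 when bits differ
  1111000110100
^ 1111011110010
---------------
  0000011000110
Decimal: 7732 ^ 7922 = 198



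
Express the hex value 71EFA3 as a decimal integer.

Expand by place value (powers of 16):
Digit values: E = 14, F = 15, A = 10
71EFA3 = 7 × 16^5 + 1 × 16^4 + 14 × 16^3 + 15 × 16^2 + 10 × 16^1 + 3 × 16^0
= 7 × 1048576 + 1 × 65536 + 14 × 4096 + 15 × 256 + 10 × 16 + 3 × 1
= 7340032 + 65536 + 57344 + 3840 + 160 + 3
= 7466915



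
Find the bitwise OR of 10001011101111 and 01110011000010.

OR: 1 when either bit is 1
  10001011101111
| 01110011000010
----------------
  11111011101111
Decimal: 8943 | 7362 = 16111



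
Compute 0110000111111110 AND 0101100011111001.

AND: 1 only when both bits are 1
  0110000111111110
& 0101100011111001
------------------
  0100000011111000
Decimal: 25086 & 22777 = 16632



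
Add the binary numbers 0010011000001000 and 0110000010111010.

Add column by column from the right: bit + bit + carry-in; write the sum mod 2, carry 1 when the sum is 2 or 3.
carry:  1100000001110000
        0010011000001000
+       0110000010111010
------------------------
       01000011011000010
(the carry out of the leftmost column, 0, becomes the leading bit)
Decimal check:
  0010011000001000 = 8192 + 1024 + 512 + 8 = 9736
  0110000010111010 = 16384 + 8192 + 128 + 32 + 16 + 8 + 2 = 24762
  9736 + 24762 = 34498, and 01000011011000010 = 32768 + 1024 + 512 + 128 + 64 + 2 = 34498 ✓



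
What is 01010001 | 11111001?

OR: 1 when either bit is 1
  01010001
| 11111001
----------
  11111001
Decimal: 81 | 249 = 249



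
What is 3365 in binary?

Using repeated division by 2:
3365 ÷ 2 = 1682 remainder 1
1682 ÷ 2 = 841 remainder 0
841 ÷ 2 = 420 remainder 1
420 ÷ 2 = 210 remainder 0
210 ÷ 2 = 105 remainder 0
105 ÷ 2 = 52 remainder 1
52 ÷ 2 = 26 remainder 0
26 ÷ 2 = 13 remainder 0
13 ÷ 2 = 6 remainder 1
6 ÷ 2 = 3 remainder 0
3 ÷ 2 = 1 remainder 1
1 ÷ 2 = 0 remainder 1
Reading remainders bottom to top: 110100100101



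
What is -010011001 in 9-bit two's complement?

Original: 010011001
Step 1 - Invert all bits: 101100110
Step 2 - Add 1: 101100111
Verification: 010011001 + 101100111 = 1000000000; discarding the end carry (carry out of the top bit) leaves the 9-bit value 000000000, as required for x + (-x)



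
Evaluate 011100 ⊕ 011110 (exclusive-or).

XOR: 1 when bits differ
  011100
^ 011110
--------
  000010
Decimal: 28 ^ 30 = 2



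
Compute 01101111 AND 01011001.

AND: 1 only when both bits are 1
  01101111
& 01011001
----------
  01001001
Decimal: 111 & 89 = 73



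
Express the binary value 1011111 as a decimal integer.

Sum of powers of 2 for each 1-bit:
2^0 + 2^1 + 2^2 + 2^3 + 2^4 + 2^6
= 1 + 2 + 4 + 8 + 16 + 64
= 95



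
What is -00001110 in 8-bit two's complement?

Original: 00001110
Step 1 - Invert all bits: 11110001
Step 2 - Add 1: 11110010
Verification: 00001110 + 11110010 = 100000000; discarding the end carry (carry out of the top bit) leaves the 8-bit value 00000000, as required for x + (-x)



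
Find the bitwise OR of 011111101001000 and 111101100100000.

OR: 1 when either bit is 1
  011111101001000
| 111101100100000
-----------------
  111111101101000
Decimal: 16200 | 31520 = 32616



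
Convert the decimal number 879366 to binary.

Using repeated division by 2:
879366 ÷ 2 = 439683 remainder 0
439683 ÷ 2 = 219841 remainder 1
219841 ÷ 2 = 109920 remainder 1
109920 ÷ 2 = 54960 remainder 0
54960 ÷ 2 = 27480 remainder 0
27480 ÷ 2 = 13740 remainder 0
13740 ÷ 2 = 6870 remainder 0
6870 ÷ 2 = 3435 remainder 0
3435 ÷ 2 = 1717 remainder 1
1717 ÷ 2 = 858 remainder 1
858 ÷ 2 = 429 remainder 0
429 ÷ 2 = 214 remainder 1
214 ÷ 2 = 107 remainder 0
107 ÷ 2 = 53 remainder 1
53 ÷ 2 = 26 remainder 1
26 ÷ 2 = 13 remainder 0
13 ÷ 2 = 6 remainder 1
6 ÷ 2 = 3 remainder 0
3 ÷ 2 = 1 remainder 1
1 ÷ 2 = 0 remainder 1
Reading remainders bottom to top: 11010110101100000110



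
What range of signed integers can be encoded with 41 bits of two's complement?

For 41-bit two's complement:
Minimum: -2^40 = -1099511627776
Maximum: 2^40 - 1 = 1099511627775



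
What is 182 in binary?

Using repeated division by 2:
182 ÷ 2 = 91 remainder 0
91 ÷ 2 = 45 remainder 1
45 ÷ 2 = 22 remainder 1
22 ÷ 2 = 11 remainder 0
11 ÷ 2 = 5 remainder 1
5 ÷ 2 = 2 remainder 1
2 ÷ 2 = 1 remainder 0
1 ÷ 2 = 0 remainder 1
Reading remainders bottom to top: 10110110



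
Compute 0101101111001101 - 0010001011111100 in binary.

Method 1 - Direct subtraction (column by column from the right: bit − bit − borrow-in; if negative, add 2 and borrow 1 from the next column):
borrow: 0100000111100000
        0101101111001101
-       0010001011111100
------------------------
        0011100011010001

Method 2 - Add two's complement:
Two's complement of 0010001011111100: invert → 1101110100000011, add 1 → 1101110100000100
  0101101111001101
+ 1101110100000100
------------------
 10011100011010001  (end carry out of the top bit = 1)
Discarding the end carry: 0011100011010001
Decimal check:
  0101101111001101 = 16384 + 4096 + 2048 + 512 + 256 + 128 + 64 + 8 + 4 + 1 = 23501
  0010001011111100 = 8192 + 512 + 128 + 64 + 32 + 16 + 8 + 4 = 8956
  23501 - 8956 = 14545, and 0011100011010001 = 8192 + 4096 + 2048 + 128 + 64 + 16 + 1 = 14545 ✓



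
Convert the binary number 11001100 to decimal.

Sum of powers of 2 for each 1-bit:
2^2 + 2^3 + 2^6 + 2^7
= 4 + 8 + 64 + 128
= 204



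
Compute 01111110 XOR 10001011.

XOR: 1 when bits differ
  01111110
^ 10001011
----------
  11110101
Decimal: 126 ^ 139 = 245



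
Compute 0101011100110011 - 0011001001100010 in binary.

Method 1 - Direct subtraction (column by column from the right: bit − bit − borrow-in; if negative, add 2 and borrow 1 from the next column):
borrow: 0100000110000000
        0101011100110011
-       0011001001100010
------------------------
        0010010011010001

Method 2 - Add two's complement:
Two's complement of 0011001001100010: invert → 1100110110011101, add 1 → 1100110110011110
  0101011100110011
+ 1100110110011110
------------------
 10010010011010001  (end carry out of the top bit = 1)
Discarding the end carry: 0010010011010001
Decimal check:
  0101011100110011 = 16384 + 4096 + 1024 + 512 + 256 + 32 + 16 + 2 + 1 = 22323
  0011001001100010 = 8192 + 4096 + 512 + 64 + 32 + 2 = 12898
  22323 - 12898 = 9425, and 0010010011010001 = 8192 + 1024 + 128 + 64 + 16 + 1 = 9425 ✓



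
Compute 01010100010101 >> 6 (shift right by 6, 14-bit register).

Original: 01010100010101 (decimal 5397)
Shift right by 6 positions
Drop the 6 low bits; fill with zeros on the left
Result: 00000001010100 (decimal 84)
Equivalent: 5397 >> 6 = 5397 ÷ 2^6 = 84



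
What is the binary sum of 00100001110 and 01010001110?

Add column by column from the right: bit + bit + carry-in; write the sum mod 2, carry 1 when the sum is 2 or 3.
carry:  00000011100
        00100001110
+       01010001110
-------------------
       001110011100
(the carry out of the leftmost column, 0, becomes the leading bit)
Decimal check:
  00100001110 = 256 + 8 + 4 + 2 = 270
  01010001110 = 512 + 128 + 8 + 4 + 2 = 654
  270 + 654 = 924, and 001110011100 = 512 + 256 + 128 + 16 + 8 + 4 = 924 ✓



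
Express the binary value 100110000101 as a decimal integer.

Sum of powers of 2 for each 1-bit:
2^0 + 2^2 + 2^7 + 2^8 + 2^11
= 1 + 4 + 128 + 256 + 2048
= 2437



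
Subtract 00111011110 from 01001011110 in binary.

Method 1 - Direct subtraction (column by column from the right: bit − bit − borrow-in; if negative, add 2 and borrow 1 from the next column):
borrow: 01100000000
        01001011110
-       00111011110
-------------------
        00010000000

Method 2 - Add two's complement:
Two's complement of 00111011110: invert → 11000100001, add 1 → 11000100010
  01001011110
+ 11000100010
-------------
 100010000000  (end carry out of the top bit = 1)
Discarding the end carry: 00010000000
Decimal check:
  01001011110 = 512 + 64 + 16 + 8 + 4 + 2 = 606
  00111011110 = 256 + 128 + 64 + 16 + 8 + 4 + 2 = 478
  606 - 478 = 128, and 00010000000 = 128 ✓



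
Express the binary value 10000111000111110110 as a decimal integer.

Sum of powers of 2 for each 1-bit:
2^1 + 2^2 + 2^4 + 2^5 + 2^6 + 2^7 + 2^8 + 2^12 + 2^13 + 2^14 + 2^19
= 2 + 4 + 16 + 32 + 64 + 128 + 256 + 4096 + 8192 + 16384 + 524288
= 553462



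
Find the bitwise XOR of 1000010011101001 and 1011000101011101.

XOR: 1 when bits differ
  1000010011101001
^ 1011000101011101
------------------
  0011010110110100
Decimal: 34025 ^ 45405 = 13748



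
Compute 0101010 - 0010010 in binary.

Method 1 - Direct subtraction (column by column from the right: bit − bit − borrow-in; if negative, add 2 and borrow 1 from the next column):
borrow: 0100000
        0101010
-       0010010
---------------
        0011000

Method 2 - Add two's complement:
Two's complement of 0010010: invert → 1101101, add 1 → 1101110
  0101010
+ 1101110
---------
 10011000  (end carry out of the top bit = 1)
Discarding the end carry: 0011000
Decimal check:
  0101010 = 32 + 8 + 2 = 42
  0010010 = 16 + 2 = 18
  42 - 18 = 24, and 0011000 = 16 + 8 = 24 ✓



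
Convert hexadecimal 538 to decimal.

Expand by place value (powers of 16):
538 = 5 × 16^2 + 3 × 16^1 + 8 × 16^0
= 5 × 256 + 3 × 16 + 8 × 1
= 1280 + 48 + 8
= 1336



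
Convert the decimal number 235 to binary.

Using repeated division by 2:
235 ÷ 2 = 117 remainder 1
117 ÷ 2 = 58 remainder 1
58 ÷ 2 = 29 remainder 0
29 ÷ 2 = 14 remainder 1
14 ÷ 2 = 7 remainder 0
7 ÷ 2 = 3 remainder 1
3 ÷ 2 = 1 remainder 1
1 ÷ 2 = 0 remainder 1
Reading remainders bottom to top: 11101011



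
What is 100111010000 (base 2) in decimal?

Sum of powers of 2 for each 1-bit:
2^4 + 2^6 + 2^7 + 2^8 + 2^11
= 16 + 64 + 128 + 256 + 2048
= 2512



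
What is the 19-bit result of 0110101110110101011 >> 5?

Original: 0110101110110101011 (decimal 220587)
Shift right by 5 positions
Drop the 5 low bits; fill with zeros on the left
Result: 0000001101011101101 (decimal 6893)
Equivalent: 220587 >> 5 = 220587 ÷ 2^5 = 6893



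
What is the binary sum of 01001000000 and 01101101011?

Add column by column from the right: bit + bit + carry-in; write the sum mod 2, carry 1 when the sum is 2 or 3.
carry:  10010000000
        01001000000
+       01101101011
-------------------
       010110101011
(the carry out of the leftmost column, 0, becomes the leading bit)
Decimal check:
  01001000000 = 512 + 64 = 576
  01101101011 = 512 + 256 + 64 + 32 + 8 + 2 + 1 = 875
  576 + 875 = 1451, and 010110101011 = 1024 + 256 + 128 + 32 + 8 + 2 + 1 = 1451 ✓



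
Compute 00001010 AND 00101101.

AND: 1 only when both bits are 1
  00001010
& 00101101
----------
  00001000
Decimal: 10 & 45 = 8



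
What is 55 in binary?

Using repeated division by 2:
55 ÷ 2 = 27 remainder 1
27 ÷ 2 = 13 remainder 1
13 ÷ 2 = 6 remainder 1
6 ÷ 2 = 3 remainder 0
3 ÷ 2 = 1 remainder 1
1 ÷ 2 = 0 remainder 1
Reading remainders bottom to top: 110111



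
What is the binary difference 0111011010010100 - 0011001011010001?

Method 1 - Direct subtraction (column by column from the right: bit − bit − borrow-in; if negative, add 2 and borrow 1 from the next column):
borrow: 0000011110000110
        0111011010010100
-       0011001011010001
------------------------
        0100001111000011

Method 2 - Add two's complement:
Two's complement of 0011001011010001: invert → 1100110100101110, add 1 → 1100110100101111
  0111011010010100
+ 1100110100101111
------------------
 10100001111000011  (end carry out of the top bit = 1)
Discarding the end carry: 0100001111000011
Decimal check:
  0111011010010100 = 16384 + 8192 + 4096 + 1024 + 512 + 128 + 16 + 4 = 30356
  0011001011010001 = 8192 + 4096 + 512 + 128 + 64 + 16 + 1 = 13009
  30356 - 13009 = 17347, and 0100001111000011 = 16384 + 512 + 256 + 128 + 64 + 2 + 1 = 17347 ✓



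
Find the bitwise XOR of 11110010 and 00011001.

XOR: 1 when bits differ
  11110010
^ 00011001
----------
  11101011
Decimal: 242 ^ 25 = 235



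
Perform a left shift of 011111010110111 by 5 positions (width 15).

Original: 011111010110111 (decimal 16055)
Shift left by 5 positions
Append 5 zeros on the right and drop the 5 high bits that overflow the 15-bit width
Result: 101011011100000 (decimal 22240)
Equivalent: 16055 << 5 = 16055 × 2^5 = 513760, truncated to 15 bits = 22240



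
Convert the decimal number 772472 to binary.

Using repeated division by 2:
772472 ÷ 2 = 386236 remainder 0
386236 ÷ 2 = 193118 remainder 0
193118 ÷ 2 = 96559 remainder 0
96559 ÷ 2 = 48279 remainder 1
48279 ÷ 2 = 24139 remainder 1
24139 ÷ 2 = 12069 remainder 1
12069 ÷ 2 = 6034 remainder 1
6034 ÷ 2 = 3017 remainder 0
3017 ÷ 2 = 1508 remainder 1
1508 ÷ 2 = 754 remainder 0
754 ÷ 2 = 377 remainder 0
377 ÷ 2 = 188 remainder 1
188 ÷ 2 = 94 remainder 0
94 ÷ 2 = 47 remainder 0
47 ÷ 2 = 23 remainder 1
23 ÷ 2 = 11 remainder 1
11 ÷ 2 = 5 remainder 1
5 ÷ 2 = 2 remainder 1
2 ÷ 2 = 1 remainder 0
1 ÷ 2 = 0 remainder 1
Reading remainders bottom to top: 10111100100101111000



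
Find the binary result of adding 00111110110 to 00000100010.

Add column by column from the right: bit + bit + carry-in; write the sum mod 2, carry 1 when the sum is 2 or 3.
carry:  01111001100
        00111110110
+       00000100010
-------------------
       001000011000
(the carry out of the leftmost column, 0, becomes the leading bit)
Decimal check:
  00111110110 = 256 + 128 + 64 + 32 + 16 + 4 + 2 = 502
  00000100010 = 32 + 2 = 34
  502 + 34 = 536, and 001000011000 = 512 + 16 + 8 = 536 ✓



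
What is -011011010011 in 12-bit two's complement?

Original: 011011010011
Step 1 - Invert all bits: 100100101100
Step 2 - Add 1: 100100101101
Verification: 011011010011 + 100100101101 = 1000000000000; discarding the end carry (carry out of the top bit) leaves the 12-bit value 000000000000, as required for x + (-x)



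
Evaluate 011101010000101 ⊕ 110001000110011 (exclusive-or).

XOR: 1 when bits differ
  011101010000101
^ 110001000110011
-----------------
  101100010110110
Decimal: 14981 ^ 25139 = 22710



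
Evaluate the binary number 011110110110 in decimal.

Sum of powers of 2 for each 1-bit:
2^1 + 2^2 + 2^4 + 2^5 + 2^7 + 2^8 + 2^9 + 2^10
= 2 + 4 + 16 + 32 + 128 + 256 + 512 + 1024
= 1974



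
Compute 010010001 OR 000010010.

OR: 1 when either bit is 1
  010010001
| 000010010
-----------
  010010011
Decimal: 145 | 18 = 147



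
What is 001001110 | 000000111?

OR: 1 when either bit is 1
  001001110
| 000000111
-----------
  001001111
Decimal: 78 | 7 = 79



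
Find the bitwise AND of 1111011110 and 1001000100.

AND: 1 only when both bits are 1
  1111011110
& 1001000100
------------
  1001000100
Decimal: 990 & 580 = 580



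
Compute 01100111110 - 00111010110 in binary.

Method 1 - Direct subtraction (column by column from the right: bit − bit − borrow-in; if negative, add 2 and borrow 1 from the next column):
borrow: 01110000000
        01100111110
-       00111010110
-------------------
        00101101000

Method 2 - Add two's complement:
Two's complement of 00111010110: invert → 11000101001, add 1 → 11000101010
  01100111110
+ 11000101010
-------------
 100101101000  (end carry out of the top bit = 1)
Discarding the end carry: 00101101000
Decimal check:
  01100111110 = 512 + 256 + 32 + 16 + 8 + 4 + 2 = 830
  00111010110 = 256 + 128 + 64 + 16 + 4 + 2 = 470
  830 - 470 = 360, and 00101101000 = 256 + 64 + 32 + 8 = 360 ✓



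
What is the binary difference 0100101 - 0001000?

Method 1 - Direct subtraction (column by column from the right: bit − bit − borrow-in; if negative, add 2 and borrow 1 from the next column):
borrow: 0110000
        0100101
-       0001000
---------------
        0011101

Method 2 - Add two's complement:
Two's complement of 0001000: invert → 1110111, add 1 → 1111000
  0100101
+ 1111000
---------
 10011101  (end carry out of the top bit = 1)
Discarding the end carry: 0011101
Decimal check:
  0100101 = 32 + 4 + 1 = 37
  0001000 = 8
  37 - 8 = 29, and 0011101 = 16 + 8 + 4 + 1 = 29 ✓



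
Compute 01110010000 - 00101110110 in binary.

Method 1 - Direct subtraction (column by column from the right: bit − bit − borrow-in; if negative, add 2 and borrow 1 from the next column):
borrow: 00011111100
        01110010000
-       00101110110
-------------------
        01000011010

Method 2 - Add two's complement:
Two's complement of 00101110110: invert → 11010001001, add 1 → 11010001010
  01110010000
+ 11010001010
-------------
 101000011010  (end carry out of the top bit = 1)
Discarding the end carry: 01000011010
Decimal check:
  01110010000 = 512 + 256 + 128 + 16 = 912
  00101110110 = 256 + 64 + 32 + 16 + 4 + 2 = 374
  912 - 374 = 538, and 01000011010 = 512 + 16 + 8 + 2 = 538 ✓



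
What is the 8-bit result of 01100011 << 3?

Original: 01100011 (decimal 99)
Shift left by 3 positions
Append 3 zeros on the right and drop the 3 high bits that overflow the 8-bit width
Result: 00011000 (decimal 24)
Equivalent: 99 << 3 = 99 × 2^3 = 792, truncated to 8 bits = 24



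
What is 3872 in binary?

Using repeated division by 2:
3872 ÷ 2 = 1936 remainder 0
1936 ÷ 2 = 968 remainder 0
968 ÷ 2 = 484 remainder 0
484 ÷ 2 = 242 remainder 0
242 ÷ 2 = 121 remainder 0
121 ÷ 2 = 60 remainder 1
60 ÷ 2 = 30 remainder 0
30 ÷ 2 = 15 remainder 0
15 ÷ 2 = 7 remainder 1
7 ÷ 2 = 3 remainder 1
3 ÷ 2 = 1 remainder 1
1 ÷ 2 = 0 remainder 1
Reading remainders bottom to top: 111100100000



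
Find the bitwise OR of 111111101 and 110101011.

OR: 1 when either bit is 1
  111111101
| 110101011
-----------
  111111111
Decimal: 509 | 427 = 511



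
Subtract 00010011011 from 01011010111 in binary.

Method 1 - Direct subtraction (column by column from the right: bit − bit − borrow-in; if negative, add 2 and borrow 1 from the next column):
borrow: 00001110000
        01011010111
-       00010011011
-------------------
        01000111100

Method 2 - Add two's complement:
Two's complement of 00010011011: invert → 11101100100, add 1 → 11101100101
  01011010111
+ 11101100101
-------------
 101000111100  (end carry out of the top bit = 1)
Discarding the end carry: 01000111100
Decimal check:
  01011010111 = 512 + 128 + 64 + 16 + 4 + 2 + 1 = 727
  00010011011 = 128 + 16 + 8 + 2 + 1 = 155
  727 - 155 = 572, and 01000111100 = 512 + 32 + 16 + 8 + 4 = 572 ✓



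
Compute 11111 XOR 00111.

XOR: 1 when bits differ
  11111
^ 00111
-------
  11000
Decimal: 31 ^ 7 = 24



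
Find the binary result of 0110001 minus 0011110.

Method 1 - Direct subtraction (column by column from the right: bit − bit − borrow-in; if negative, add 2 and borrow 1 from the next column):
borrow: 0111100
        0110001
-       0011110
---------------
        0010011

Method 2 - Add two's complement:
Two's complement of 0011110: invert → 1100001, add 1 → 1100010
  0110001
+ 1100010
---------
 10010011  (end carry out of the top bit = 1)
Discarding the end carry: 0010011
Decimal check:
  0110001 = 32 + 16 + 1 = 49
  0011110 = 16 + 8 + 4 + 2 = 30
  49 - 30 = 19, and 0010011 = 16 + 2 + 1 = 19 ✓



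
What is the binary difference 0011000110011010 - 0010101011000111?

Method 1 - Direct subtraction (column by column from the right: bit − bit − borrow-in; if negative, add 2 and borrow 1 from the next column):
borrow: 0001110110001110
        0011000110011010
-       0010101011000111
------------------------
        0000011011010011

Method 2 - Add two's complement:
Two's complement of 0010101011000111: invert → 1101010100111000, add 1 → 1101010100111001
  0011000110011010
+ 1101010100111001
------------------
 10000011011010011  (end carry out of the top bit = 1)
Discarding the end carry: 0000011011010011
Decimal check:
  0011000110011010 = 8192 + 4096 + 256 + 128 + 16 + 8 + 2 = 12698
  0010101011000111 = 8192 + 2048 + 512 + 128 + 64 + 4 + 2 + 1 = 10951
  12698 - 10951 = 1747, and 0000011011010011 = 1024 + 512 + 128 + 64 + 16 + 2 + 1 = 1747 ✓



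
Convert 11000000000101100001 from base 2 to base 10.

Sum of powers of 2 for each 1-bit:
2^0 + 2^5 + 2^6 + 2^8 + 2^18 + 2^19
= 1 + 32 + 64 + 256 + 262144 + 524288
= 786785



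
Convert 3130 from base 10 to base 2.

Using repeated division by 2:
3130 ÷ 2 = 1565 remainder 0
1565 ÷ 2 = 782 remainder 1
782 ÷ 2 = 391 remainder 0
391 ÷ 2 = 195 remainder 1
195 ÷ 2 = 97 remainder 1
97 ÷ 2 = 48 remainder 1
48 ÷ 2 = 24 remainder 0
24 ÷ 2 = 12 remainder 0
12 ÷ 2 = 6 remainder 0
6 ÷ 2 = 3 remainder 0
3 ÷ 2 = 1 remainder 1
1 ÷ 2 = 0 remainder 1
Reading remainders bottom to top: 110000111010



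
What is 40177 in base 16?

Using repeated division by 16 (digits 10–15 are A–F):
40177 ÷ 16 = 2511 remainder 1
2511 ÷ 16 = 156 remainder 15 (F)
156 ÷ 16 = 9 remainder 12 (C)
9 ÷ 16 = 0 remainder 9
Reading remainders bottom to top: 9CF1



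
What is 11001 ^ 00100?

XOR: 1 when bits differ
  11001
^ 00100
-------
  11101
Decimal: 25 ^ 4 = 29



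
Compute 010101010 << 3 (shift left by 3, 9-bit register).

Original: 010101010 (decimal 170)
Shift left by 3 positions
Append 3 zeros on the right and drop the 3 high bits that overflow the 9-bit width
Result: 101010000 (decimal 336)
Equivalent: 170 << 3 = 170 × 2^3 = 1360, truncated to 9 bits = 336



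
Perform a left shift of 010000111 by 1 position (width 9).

Original: 010000111 (decimal 135)
Shift left by 1 position
Append 1 zero on the right
Result: 100001110 (decimal 270)
Equivalent: 135 << 1 = 135 × 2^1 = 270



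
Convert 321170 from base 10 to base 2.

Using repeated division by 2:
321170 ÷ 2 = 160585 remainder 0
160585 ÷ 2 = 80292 remainder 1
80292 ÷ 2 = 40146 remainder 0
40146 ÷ 2 = 20073 remainder 0
20073 ÷ 2 = 10036 remainder 1
10036 ÷ 2 = 5018 remainder 0
5018 ÷ 2 = 2509 remainder 0
2509 ÷ 2 = 1254 remainder 1
1254 ÷ 2 = 627 remainder 0
627 ÷ 2 = 313 remainder 1
313 ÷ 2 = 156 remainder 1
156 ÷ 2 = 78 remainder 0
78 ÷ 2 = 39 remainder 0
39 ÷ 2 = 19 remainder 1
19 ÷ 2 = 9 remainder 1
9 ÷ 2 = 4 remainder 1
4 ÷ 2 = 2 remainder 0
2 ÷ 2 = 1 remainder 0
1 ÷ 2 = 0 remainder 1
Reading remainders bottom to top: 1001110011010010010



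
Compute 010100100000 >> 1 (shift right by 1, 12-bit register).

Original: 010100100000 (decimal 1312)
Shift right by 1 position
Drop the 1 low bit; fill with zero on the left
Result: 001010010000 (decimal 656)
Equivalent: 1312 >> 1 = 1312 ÷ 2^1 = 656



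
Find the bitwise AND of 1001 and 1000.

AND: 1 only when both bits are 1
  1001
& 1000
------
  1000
Decimal: 9 & 8 = 8



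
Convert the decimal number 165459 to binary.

Using repeated division by 2:
165459 ÷ 2 = 82729 remainder 1
82729 ÷ 2 = 41364 remainder 1
41364 ÷ 2 = 20682 remainder 0
20682 ÷ 2 = 10341 remainder 0
10341 ÷ 2 = 5170 remainder 1
5170 ÷ 2 = 2585 remainder 0
2585 ÷ 2 = 1292 remainder 1
1292 ÷ 2 = 646 remainder 0
646 ÷ 2 = 323 remainder 0
323 ÷ 2 = 161 remainder 1
161 ÷ 2 = 80 remainder 1
80 ÷ 2 = 40 remainder 0
40 ÷ 2 = 20 remainder 0
20 ÷ 2 = 10 remainder 0
10 ÷ 2 = 5 remainder 0
5 ÷ 2 = 2 remainder 1
2 ÷ 2 = 1 remainder 0
1 ÷ 2 = 0 remainder 1
Reading remainders bottom to top: 101000011001010011



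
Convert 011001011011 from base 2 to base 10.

Sum of powers of 2 for each 1-bit:
2^0 + 2^1 + 2^3 + 2^4 + 2^6 + 2^9 + 2^10
= 1 + 2 + 8 + 16 + 64 + 512 + 1024
= 1627



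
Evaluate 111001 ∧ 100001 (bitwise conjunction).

AND: 1 only when both bits are 1
  111001
& 100001
--------
  100001
Decimal: 57 & 33 = 33



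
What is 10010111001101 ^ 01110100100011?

XOR: 1 when bits differ
  10010111001101
^ 01110100100011
----------------
  11100011101110
Decimal: 9677 ^ 7459 = 14574



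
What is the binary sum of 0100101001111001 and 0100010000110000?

Add column by column from the right: bit + bit + carry-in; write the sum mod 2, carry 1 when the sum is 2 or 3.
carry:  1000000011100000
        0100101001111001
+       0100010000110000
------------------------
       01000111010101001
(the carry out of the leftmost column, 0, becomes the leading bit)
Decimal check:
  0100101001111001 = 16384 + 2048 + 512 + 64 + 32 + 16 + 8 + 1 = 19065
  0100010000110000 = 16384 + 1024 + 32 + 16 = 17456
  19065 + 17456 = 36521, and 01000111010101001 = 32768 + 2048 + 1024 + 512 + 128 + 32 + 8 + 1 = 36521 ✓



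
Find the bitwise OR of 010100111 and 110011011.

OR: 1 when either bit is 1
  010100111
| 110011011
-----------
  110111111
Decimal: 167 | 411 = 447



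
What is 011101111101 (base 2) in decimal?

Sum of powers of 2 for each 1-bit:
2^0 + 2^2 + 2^3 + 2^4 + 2^5 + 2^6 + 2^8 + 2^9 + 2^10
= 1 + 4 + 8 + 16 + 32 + 64 + 256 + 512 + 1024
= 1917



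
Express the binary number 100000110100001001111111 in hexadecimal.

Group into 4-bit nibbles from right:
  1000 = 8
  0011 = 3
  0100 = 4
  0010 = 2
  0111 = 7
  1111 = F
Result: 83427F



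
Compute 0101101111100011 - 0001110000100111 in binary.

Method 1 - Direct subtraction (column by column from the right: bit − bit − borrow-in; if negative, add 2 and borrow 1 from the next column):
borrow: 0111100001111000
        0101101111100011
-       0001110000100111
------------------------
        0011111110111100

Method 2 - Add two's complement:
Two's complement of 0001110000100111: invert → 1110001111011000, add 1 → 1110001111011001
  0101101111100011
+ 1110001111011001
------------------
 10011111110111100  (end carry out of the top bit = 1)
Discarding the end carry: 0011111110111100
Decimal check:
  0101101111100011 = 16384 + 4096 + 2048 + 512 + 256 + 128 + 64 + 32 + 2 + 1 = 23523
  0001110000100111 = 4096 + 2048 + 1024 + 32 + 4 + 2 + 1 = 7207
  23523 - 7207 = 16316, and 0011111110111100 = 8192 + 4096 + 2048 + 1024 + 512 + 256 + 128 + 32 + 16 + 8 + 4 = 16316 ✓



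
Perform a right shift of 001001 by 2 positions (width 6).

Original: 001001 (decimal 9)
Shift right by 2 positions
Drop the 2 low bits; fill with zeros on the left
Result: 000010 (decimal 2)
Equivalent: 9 >> 2 = 9 ÷ 2^2 = 2



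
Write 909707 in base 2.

Using repeated division by 2:
909707 ÷ 2 = 454853 remainder 1
454853 ÷ 2 = 227426 remainder 1
227426 ÷ 2 = 113713 remainder 0
113713 ÷ 2 = 56856 remainder 1
56856 ÷ 2 = 28428 remainder 0
28428 ÷ 2 = 14214 remainder 0
14214 ÷ 2 = 7107 remainder 0
7107 ÷ 2 = 3553 remainder 1
3553 ÷ 2 = 1776 remainder 1
1776 ÷ 2 = 888 remainder 0
888 ÷ 2 = 444 remainder 0
444 ÷ 2 = 222 remainder 0
222 ÷ 2 = 111 remainder 0
111 ÷ 2 = 55 remainder 1
55 ÷ 2 = 27 remainder 1
27 ÷ 2 = 13 remainder 1
13 ÷ 2 = 6 remainder 1
6 ÷ 2 = 3 remainder 0
3 ÷ 2 = 1 remainder 1
1 ÷ 2 = 0 remainder 1
Reading remainders bottom to top: 11011110000110001011



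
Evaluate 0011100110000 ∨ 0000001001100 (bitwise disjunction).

OR: 1 when either bit is 1
  0011100110000
| 0000001001100
---------------
  0011101111100
Decimal: 1840 | 76 = 1916



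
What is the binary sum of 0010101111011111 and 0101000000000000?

Add column by column from the right: bit + bit + carry-in; write the sum mod 2, carry 1 when the sum is 2 or 3.
carry:  0000000000000000
        0010101111011111
+       0101000000000000
------------------------
       00111101111011111
(the carry out of the leftmost column, 0, becomes the leading bit)
Decimal check:
  0010101111011111 = 8192 + 2048 + 512 + 256 + 128 + 64 + 16 + 8 + 4 + 2 + 1 = 11231
  0101000000000000 = 16384 + 4096 = 20480
  11231 + 20480 = 31711, and 00111101111011111 = 16384 + 8192 + 4096 + 2048 + 512 + 256 + 128 + 64 + 16 + 8 + 4 + 2 + 1 = 31711 ✓



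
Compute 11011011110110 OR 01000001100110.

OR: 1 when either bit is 1
  11011011110110
| 01000001100110
----------------
  11011011110110
Decimal: 14070 | 4198 = 14070



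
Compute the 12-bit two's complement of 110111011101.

Original (sign bit 1, negative): 110111011101
Step 1 - Invert all bits: 001000100010
Step 2 - Add 1: 001000100011
Verification: 110111011101 + 001000100011 = 1000000000000; discarding the end carry (carry out of the top bit) leaves the 12-bit value 000000000000, as required for x + (-x)



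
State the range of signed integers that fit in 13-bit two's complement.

For 13-bit two's complement:
Minimum: -2^12 = -4096
Maximum: 2^12 - 1 = 4095



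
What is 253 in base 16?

Using repeated division by 16 (digits 10–15 are A–F):
253 ÷ 16 = 15 remainder 13 (D)
15 ÷ 16 = 0 remainder 15 (F)
Reading remainders bottom to top: FD



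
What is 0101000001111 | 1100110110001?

OR: 1 when either bit is 1
  0101000001111
| 1100110110001
---------------
  1101110111111
Decimal: 2575 | 6577 = 7103



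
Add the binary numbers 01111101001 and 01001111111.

Add column by column from the right: bit + bit + carry-in; write the sum mod 2, carry 1 when the sum is 2 or 3.
carry:  11111111110
        01111101001
+       01001111111
-------------------
       011001101000
(the carry out of the leftmost column, 0, becomes the leading bit)
Decimal check:
  01111101001 = 512 + 256 + 128 + 64 + 32 + 8 + 1 = 1001
  01001111111 = 512 + 64 + 32 + 16 + 8 + 4 + 2 + 1 = 639
  1001 + 639 = 1640, and 011001101000 = 1024 + 512 + 64 + 32 + 8 = 1640 ✓



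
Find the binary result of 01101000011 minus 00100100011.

Method 1 - Direct subtraction (column by column from the right: bit − bit − borrow-in; if negative, add 2 and borrow 1 from the next column):
borrow: 00001000000
        01101000011
-       00100100011
-------------------
        01000100000

Method 2 - Add two's complement:
Two's complement of 00100100011: invert → 11011011100, add 1 → 11011011101
  01101000011
+ 11011011101
-------------
 101000100000  (end carry out of the top bit = 1)
Discarding the end carry: 01000100000
Decimal check:
  01101000011 = 512 + 256 + 64 + 2 + 1 = 835
  00100100011 = 256 + 32 + 2 + 1 = 291
  835 - 291 = 544, and 01000100000 = 512 + 32 = 544 ✓



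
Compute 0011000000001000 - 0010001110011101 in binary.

Method 1 - Direct subtraction (column by column from the right: bit − bit − borrow-in; if negative, add 2 and borrow 1 from the next column):
borrow: 0001111111111110
        0011000000001000
-       0010001110011101
------------------------
        0000110001101011

Method 2 - Add two's complement:
Two's complement of 0010001110011101: invert → 1101110001100010, add 1 → 1101110001100011
  0011000000001000
+ 1101110001100011
------------------
 10000110001101011  (end carry out of the top bit = 1)
Discarding the end carry: 0000110001101011
Decimal check:
  0011000000001000 = 8192 + 4096 + 8 = 12296
  0010001110011101 = 8192 + 512 + 256 + 128 + 16 + 8 + 4 + 1 = 9117
  12296 - 9117 = 3179, and 0000110001101011 = 2048 + 1024 + 64 + 32 + 8 + 2 + 1 = 3179 ✓



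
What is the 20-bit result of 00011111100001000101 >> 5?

Original: 00011111100001000101 (decimal 129093)
Shift right by 5 positions
Drop the 5 low bits; fill with zeros on the left
Result: 00000000111111000010 (decimal 4034)
Equivalent: 129093 >> 5 = 129093 ÷ 2^5 = 4034



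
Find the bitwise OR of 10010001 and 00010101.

OR: 1 when either bit is 1
  10010001
| 00010101
----------
  10010101
Decimal: 145 | 21 = 149



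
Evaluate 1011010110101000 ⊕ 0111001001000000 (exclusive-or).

XOR: 1 when bits differ
  1011010110101000
^ 0111001001000000
------------------
  1100011111101000
Decimal: 46504 ^ 29248 = 51176



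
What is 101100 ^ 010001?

XOR: 1 when bits differ
  101100
^ 010001
--------
  111101
Decimal: 44 ^ 17 = 61



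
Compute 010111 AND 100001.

AND: 1 only when both bits are 1
  010111
& 100001
--------
  000001
Decimal: 23 & 33 = 1



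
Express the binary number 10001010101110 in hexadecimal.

Group into 4-bit nibbles from right:
  0010 = 2
  0010 = 2
  1010 = A
  1110 = E
Result: 22AE



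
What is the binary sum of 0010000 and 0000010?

Add column by column from the right: bit + bit + carry-in; write the sum mod 2, carry 1 when the sum is 2 or 3.
carry:  0000000
        0010000
+       0000010
---------------
       00010010
(the carry out of the leftmost column, 0, becomes the leading bit)
Decimal check:
  0010000 = 16
  0000010 = 2
  16 + 2 = 18, and 00010010 = 16 + 2 = 18 ✓



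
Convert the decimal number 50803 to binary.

Using repeated division by 2:
50803 ÷ 2 = 25401 remainder 1
25401 ÷ 2 = 12700 remainder 1
12700 ÷ 2 = 6350 remainder 0
6350 ÷ 2 = 3175 remainder 0
3175 ÷ 2 = 1587 remainder 1
1587 ÷ 2 = 793 remainder 1
793 ÷ 2 = 396 remainder 1
396 ÷ 2 = 198 remainder 0
198 ÷ 2 = 99 remainder 0
99 ÷ 2 = 49 remainder 1
49 ÷ 2 = 24 remainder 1
24 ÷ 2 = 12 remainder 0
12 ÷ 2 = 6 remainder 0
6 ÷ 2 = 3 remainder 0
3 ÷ 2 = 1 remainder 1
1 ÷ 2 = 0 remainder 1
Reading remainders bottom to top: 1100011001110011



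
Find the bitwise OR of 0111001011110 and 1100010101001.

OR: 1 when either bit is 1
  0111001011110
| 1100010101001
---------------
  1111011111111
Decimal: 3678 | 6313 = 7935

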